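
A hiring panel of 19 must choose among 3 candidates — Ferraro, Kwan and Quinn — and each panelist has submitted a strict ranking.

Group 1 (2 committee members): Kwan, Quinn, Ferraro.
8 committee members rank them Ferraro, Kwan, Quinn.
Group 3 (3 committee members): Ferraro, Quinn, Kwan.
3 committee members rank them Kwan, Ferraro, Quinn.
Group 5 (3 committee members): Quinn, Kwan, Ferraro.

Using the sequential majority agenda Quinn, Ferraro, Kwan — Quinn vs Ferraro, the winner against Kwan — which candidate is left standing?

Ferraro

Round 1: Quinn vs Ferraro — 5–14, Ferraro advances.
Round 2: Ferraro vs Kwan — 11–8, Ferraro advances.
Ferraro survives the agenda.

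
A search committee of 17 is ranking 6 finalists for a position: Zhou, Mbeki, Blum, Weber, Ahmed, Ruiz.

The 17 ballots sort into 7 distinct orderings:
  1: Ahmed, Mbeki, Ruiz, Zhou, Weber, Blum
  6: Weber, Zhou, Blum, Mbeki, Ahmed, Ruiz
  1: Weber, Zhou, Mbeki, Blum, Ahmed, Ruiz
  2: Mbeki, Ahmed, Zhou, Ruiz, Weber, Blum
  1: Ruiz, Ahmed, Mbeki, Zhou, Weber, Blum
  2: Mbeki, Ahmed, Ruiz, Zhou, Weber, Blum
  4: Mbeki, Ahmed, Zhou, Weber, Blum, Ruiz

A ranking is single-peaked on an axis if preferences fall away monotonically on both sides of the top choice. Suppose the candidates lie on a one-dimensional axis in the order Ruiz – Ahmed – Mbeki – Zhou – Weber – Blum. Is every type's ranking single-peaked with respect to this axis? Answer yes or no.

yes

Axis positions: Ruiz=1, Ahmed=2, Mbeki=3, Zhou=4, Weber=5, Blum=6.
Type 1 (peak Ahmed at position 2): ranking walks positions 2-3-1-4-5-6, expanding outward from the peak — single-peaked.
Type 2 (peak Weber at position 5): ranking walks positions 5-4-6-3-2-1, expanding outward from the peak — single-peaked.
Type 3 (peak Weber at position 5): ranking walks positions 5-4-3-6-2-1, expanding outward from the peak — single-peaked.
Type 4 (peak Mbeki at position 3): ranking walks positions 3-2-4-1-5-6, expanding outward from the peak — single-peaked.
Type 5 (peak Ruiz at position 1): ranking walks positions 1-2-3-4-5-6, expanding outward from the peak — single-peaked.
Type 6 (peak Mbeki at position 3): ranking walks positions 3-2-1-4-5-6, expanding outward from the peak — single-peaked.
Type 7 (peak Mbeki at position 3): ranking walks positions 3-2-4-5-6-1, expanding outward from the peak — single-peaked.
Every ranking is single-peaked on this axis.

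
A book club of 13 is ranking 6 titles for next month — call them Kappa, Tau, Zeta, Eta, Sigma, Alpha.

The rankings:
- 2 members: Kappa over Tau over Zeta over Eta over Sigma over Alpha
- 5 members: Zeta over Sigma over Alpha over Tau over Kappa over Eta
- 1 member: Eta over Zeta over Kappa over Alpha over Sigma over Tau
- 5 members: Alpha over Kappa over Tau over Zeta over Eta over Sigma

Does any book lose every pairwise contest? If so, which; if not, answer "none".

none

Pairwise majorities:
Kappa vs Tau: Kappa wins 8–5.
Kappa vs Zeta: Kappa wins 7–6.
Kappa vs Eta: Kappa, 12–1.
Kappa vs Sigma: Kappa, 8–5.
Kappa vs Alpha: Alpha, 10–3.
Tau–Zeta: Tau 7–6.
Tau vs Eta: Tau, 12–1.
Tau–Sigma: Tau 7–6.
Tau vs Alpha: Tau is ranked higher on 2 ballots, Alpha on 11. Alpha wins 11–2.
Zeta vs Eta: Zeta wins 12–1.
Zeta vs Sigma: Zeta wins 13–0.
Zeta–Alpha: Zeta 8–5.
Eta vs Sigma: 2+1+5 = 8 for Eta, 5 for Sigma — Eta by 8–5.
Eta vs Alpha: Eta preferred on 2+1 = 3 ballots; Alpha wins 10–3.
Sigma–Alpha: Sigma 7–6.
Every book wins at least one matchup (Kappa beats Tau; Tau beats Zeta; Zeta beats Eta; Eta beats Sigma; Sigma beats Alpha; Alpha beats Kappa), so there is no Condorcet loser.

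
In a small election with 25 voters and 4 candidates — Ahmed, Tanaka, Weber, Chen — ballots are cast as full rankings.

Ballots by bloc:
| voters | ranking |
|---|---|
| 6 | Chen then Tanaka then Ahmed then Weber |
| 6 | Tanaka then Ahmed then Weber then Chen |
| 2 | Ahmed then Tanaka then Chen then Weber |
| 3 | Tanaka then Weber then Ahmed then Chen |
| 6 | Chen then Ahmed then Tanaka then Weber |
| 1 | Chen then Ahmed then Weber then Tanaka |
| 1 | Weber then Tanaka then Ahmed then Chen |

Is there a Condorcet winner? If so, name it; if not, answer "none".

Chen

Head-to-head results (25 voters):
Ahmed vs Tanaka: 2+6+1 = 9 for Ahmed, 16 for Tanaka — Tanaka by 16–9.
Ahmed vs Weber: 21 to 4, Ahmed.
Ahmed vs Chen: Ahmed is ranked higher on 6+2+3+1 = 12 ballots, Chen on 13. Chen wins 13–12.
Tanaka vs Weber: Tanaka is ranked higher on 6+6+2+3+6 = 23 ballots, Weber on 2. Tanaka wins 23–2.
Tanaka vs Chen: 6+2+3+1 = 12 for Tanaka, 13 for Chen — Chen by 13–12.
Weber vs Chen: 6+3+1 = 10 for Weber, 15 for Chen — Chen by 15–10.
Chen defeats every rival head-to-head and is the Condorcet winner.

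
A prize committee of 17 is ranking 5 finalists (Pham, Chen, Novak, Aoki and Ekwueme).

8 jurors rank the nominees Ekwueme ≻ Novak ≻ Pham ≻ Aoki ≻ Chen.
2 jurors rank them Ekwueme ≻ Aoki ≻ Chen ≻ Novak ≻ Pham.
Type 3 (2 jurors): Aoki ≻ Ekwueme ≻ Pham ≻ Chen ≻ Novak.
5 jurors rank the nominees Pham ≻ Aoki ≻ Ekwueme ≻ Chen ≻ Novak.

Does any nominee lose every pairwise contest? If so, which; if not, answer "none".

Pairwise majorities:
Pham vs Chen: Pham wins 15–2.
Pham vs Novak: Pham preferred on 2+5 = 7 ballots; Novak wins 10–7.
Pham–Aoki: Pham 13–4.
Pham vs Ekwueme: 5 for Pham, 12 for Ekwueme — Ekwueme by 12–5.
Chen vs Novak: 2+2+5 = 9 for Chen, 8 for Novak — Chen by 9–8.
Chen vs Aoki: Chen preferred on 0 ballots; Aoki wins 17–0.
Chen vs Ekwueme: 0 to 17, Ekwueme.
Novak vs Aoki: Novak preferred on 8 ballots; Aoki wins 9–8.
Novak vs Ekwueme: 0 to 17, Ekwueme.
Aoki vs Ekwueme: Aoki preferred on 2+5 = 7 ballots; Ekwueme wins 10–7.
Each nominee has at least one pairwise win (Pham beats Chen; Chen beats Novak; Novak beats Pham; Aoki beats Chen; Ekwueme beats Pham) — no Condorcet loser.

none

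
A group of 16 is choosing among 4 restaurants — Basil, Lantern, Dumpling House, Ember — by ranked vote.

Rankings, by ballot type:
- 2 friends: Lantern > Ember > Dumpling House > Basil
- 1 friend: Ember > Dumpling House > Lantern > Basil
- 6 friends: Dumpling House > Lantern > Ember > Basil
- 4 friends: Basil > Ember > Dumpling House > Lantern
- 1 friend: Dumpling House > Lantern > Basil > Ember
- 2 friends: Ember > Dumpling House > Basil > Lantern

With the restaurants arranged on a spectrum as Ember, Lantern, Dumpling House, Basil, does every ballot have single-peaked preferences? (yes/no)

Axis positions: Ember=1, Lantern=2, Dumpling House=3, Basil=4.
Ballot type 1 (peak Lantern at position 2): ranking walks positions 2-1-3-4, expanding outward from the peak — single-peaked.
Ballot type 2: ranking walks positions 1-3-2-4; Dumpling House is ranked above Lantern even though Lantern lies between Dumpling House and the peak Ember on the axis — preferences dip and rise again. Not single-peaked.
Ballot type 3 (peak Dumpling House at position 3): ranking walks positions 3-2-1-4, expanding outward from the peak — single-peaked.
Ballot type 4: ranking walks positions 4-1-3-2; Ember is ranked above Dumpling House even though Dumpling House lies between Ember and the peak Basil on the axis — preferences dip and rise again. Not single-peaked.
Ballot type 5 (peak Dumpling House at position 3): ranking walks positions 3-2-4-1, expanding outward from the peak — single-peaked.
Ballot type 6: ranking walks positions 1-3-4-2; Dumpling House is ranked above Lantern even though Lantern lies between Dumpling House and the peak Ember on the axis — preferences dip and rise again. Not single-peaked.
Ballot type 2 violates single-peakedness, so the profile is not single-peaked on this axis.

no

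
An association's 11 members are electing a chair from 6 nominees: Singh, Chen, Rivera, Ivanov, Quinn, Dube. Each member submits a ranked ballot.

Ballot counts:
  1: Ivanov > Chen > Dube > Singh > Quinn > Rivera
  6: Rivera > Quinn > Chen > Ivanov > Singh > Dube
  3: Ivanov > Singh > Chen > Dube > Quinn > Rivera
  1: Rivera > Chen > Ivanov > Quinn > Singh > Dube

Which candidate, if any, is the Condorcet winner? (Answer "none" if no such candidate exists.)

Head-to-head results (11 voters):
Singh vs Chen: Singh is ranked higher on 3 ballots, Chen on 8. Chen wins 8–3.
Singh vs Rivera: Rivera, 7–4.
Singh vs Ivanov: Ivanov, 11–0.
Singh vs Quinn: 4 to 7, Quinn.
Singh vs Dube: Singh preferred on 6+3+1 = 10 ballots; Singh wins 10–1.
Chen–Rivera: Rivera 7–4.
Chen vs Ivanov: 6+1 = 7 for Chen, 4 for Ivanov — Chen by 7–4.
Chen vs Quinn: Chen preferred on 1+3+1 = 5 ballots; Quinn wins 6–5.
Chen vs Dube: 1+6+3+1 = 11 for Chen, 0 for Dube — Chen by 11–0.
Rivera vs Ivanov: Rivera wins 7–4.
Rivera vs Quinn: 7 to 4, Rivera.
Rivera vs Dube: Rivera, 7–4.
Ivanov vs Quinn: 5 to 6, Quinn.
Ivanov–Dube: Ivanov 11–0.
Quinn vs Dube: 7 to 4, Quinn.
Rivera beats each of Singh, Chen, Ivanov, Quinn, Dube — Rivera is the Condorcet winner.

Rivera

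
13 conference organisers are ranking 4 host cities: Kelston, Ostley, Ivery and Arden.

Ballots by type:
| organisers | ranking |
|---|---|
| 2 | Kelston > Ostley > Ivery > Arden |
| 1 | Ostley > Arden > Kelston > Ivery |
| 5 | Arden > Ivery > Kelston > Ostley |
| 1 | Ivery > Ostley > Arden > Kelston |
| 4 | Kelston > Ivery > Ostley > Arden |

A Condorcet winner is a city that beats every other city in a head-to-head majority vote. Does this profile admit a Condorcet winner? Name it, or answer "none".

none

Check each pair by majority over 13 ballots:
Kelston vs Ostley: Kelston is ranked higher on 2+5+4 = 11 ballots, Ostley on 2. Kelston wins 11–2.
Kelston vs Ivery: Kelston is ranked higher on 2+1+4 = 7 ballots, Ivery on 6. Kelston wins 7–6.
Kelston–Arden: Arden 7–6.
Ostley vs Ivery: Ostley is ranked higher on 2+1 = 3 ballots, Ivery on 10. Ivery wins 10–3.
Ostley–Arden: Ostley 8–5.
Ivery vs Arden: Ivery is ranked higher on 2+1+4 = 7 ballots, Arden on 6. Ivery wins 7–6.
Every city loses at least once (Kelston loses to Arden; Ostley loses to Kelston; Ivery loses to Kelston; Arden loses to Ostley). The majority relation contains the cycle Kelston → Ostley → Arden → Kelston, so there is no Condorcet winner.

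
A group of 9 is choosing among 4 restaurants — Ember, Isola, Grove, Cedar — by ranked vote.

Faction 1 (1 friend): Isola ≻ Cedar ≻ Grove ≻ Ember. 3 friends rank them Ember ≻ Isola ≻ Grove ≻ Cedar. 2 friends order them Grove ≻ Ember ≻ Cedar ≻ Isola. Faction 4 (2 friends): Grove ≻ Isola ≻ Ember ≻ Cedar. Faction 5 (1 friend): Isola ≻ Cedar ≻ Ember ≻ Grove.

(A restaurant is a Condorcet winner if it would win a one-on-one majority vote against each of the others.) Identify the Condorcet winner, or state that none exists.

Check each pair by majority over 9 ballots:
Ember vs Isola: 3+2 = 5 for Ember, 4 for Isola — Ember by 5–4.
Ember vs Grove: Ember preferred on 3+1 = 4 ballots; Grove wins 5–4.
Ember vs Cedar: 7 to 2, Ember.
Isola vs Grove: Isola preferred on 1+3+1 = 5 ballots; Isola wins 5–4.
Isola vs Cedar: Isola is ranked higher on 1+3+2+1 = 7 ballots, Cedar on 2. Isola wins 7–2.
Grove vs Cedar: 3+2+2 = 7 for Grove, 2 for Cedar — Grove by 7–2.
Every restaurant loses at least once (Ember loses to Grove; Isola loses to Ember; Grove loses to Isola; Cedar loses to Ember). The majority relation contains the cycle Ember → Isola → Grove → Ember, so there is no Condorcet winner.

none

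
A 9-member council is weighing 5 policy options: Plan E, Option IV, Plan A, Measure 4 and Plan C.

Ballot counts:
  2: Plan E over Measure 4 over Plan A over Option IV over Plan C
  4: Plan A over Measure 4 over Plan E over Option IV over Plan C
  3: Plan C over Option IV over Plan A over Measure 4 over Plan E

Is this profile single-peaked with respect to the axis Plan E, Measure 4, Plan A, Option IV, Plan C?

Axis positions: Plan E=1, Measure 4=2, Plan A=3, Option IV=4, Plan C=5.
Bloc 1 (peak Plan E at position 1): ranking walks positions 1-2-3-4-5, expanding outward from the peak — single-peaked.
Bloc 2 (peak Plan A at position 3): ranking walks positions 3-2-1-4-5, expanding outward from the peak — single-peaked.
Bloc 3 (peak Plan C at position 5): ranking walks positions 5-4-3-2-1, expanding outward from the peak — single-peaked.
Every ranking is single-peaked on this axis.

yes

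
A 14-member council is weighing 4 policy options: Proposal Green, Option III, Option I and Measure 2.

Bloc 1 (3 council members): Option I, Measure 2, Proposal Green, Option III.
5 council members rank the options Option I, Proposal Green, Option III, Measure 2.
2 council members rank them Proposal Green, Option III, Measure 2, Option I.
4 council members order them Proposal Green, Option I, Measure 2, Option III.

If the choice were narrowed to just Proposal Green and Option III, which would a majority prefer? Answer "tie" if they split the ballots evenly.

Proposal Green

Ballots ranking Proposal Green above Option III: 3 + 5 + 2 + 4 = 14.
Ballots ranking Option III above Proposal Green: 14 − 14 = 0.
Proposal Green wins the head-to-head 14–0.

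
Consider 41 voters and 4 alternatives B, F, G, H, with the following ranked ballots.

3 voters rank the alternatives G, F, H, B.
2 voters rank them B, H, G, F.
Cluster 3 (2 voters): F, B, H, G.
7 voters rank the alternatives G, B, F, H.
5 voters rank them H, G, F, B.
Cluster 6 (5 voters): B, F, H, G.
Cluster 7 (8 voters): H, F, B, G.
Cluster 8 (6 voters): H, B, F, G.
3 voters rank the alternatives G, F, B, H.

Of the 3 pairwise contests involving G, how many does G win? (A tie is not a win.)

0

G against each rival (41 voters):
G vs B: G is ranked higher on 3+7+5+3 = 18 ballots, B on 23. B wins 23–18.
G vs F: F wins 21–20.
G vs H: 3+7+3 = 13 for G, 28 for H — H by 28–13.
G beats no one; loses to B, F, H — 0 pairwise wins.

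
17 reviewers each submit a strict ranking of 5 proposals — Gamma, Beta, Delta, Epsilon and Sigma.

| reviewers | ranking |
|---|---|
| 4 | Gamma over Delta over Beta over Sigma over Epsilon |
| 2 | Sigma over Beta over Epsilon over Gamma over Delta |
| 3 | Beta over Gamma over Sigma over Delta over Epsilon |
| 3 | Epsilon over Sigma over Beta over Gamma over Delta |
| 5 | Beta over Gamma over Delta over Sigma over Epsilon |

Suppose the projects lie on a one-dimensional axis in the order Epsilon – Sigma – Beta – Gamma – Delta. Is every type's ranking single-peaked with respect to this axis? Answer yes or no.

Axis positions: Epsilon=1, Sigma=2, Beta=3, Gamma=4, Delta=5.
Type 1 (peak Gamma at position 4): ranking walks positions 4-5-3-2-1, expanding outward from the peak — single-peaked.
Type 2 (peak Sigma at position 2): ranking walks positions 2-3-1-4-5, expanding outward from the peak — single-peaked.
Type 3 (peak Beta at position 3): ranking walks positions 3-4-2-5-1, expanding outward from the peak — single-peaked.
Type 4 (peak Epsilon at position 1): ranking walks positions 1-2-3-4-5, expanding outward from the peak — single-peaked.
Type 5 (peak Beta at position 3): ranking walks positions 3-4-5-2-1, expanding outward from the peak — single-peaked.
Every ranking is single-peaked on this axis.

yes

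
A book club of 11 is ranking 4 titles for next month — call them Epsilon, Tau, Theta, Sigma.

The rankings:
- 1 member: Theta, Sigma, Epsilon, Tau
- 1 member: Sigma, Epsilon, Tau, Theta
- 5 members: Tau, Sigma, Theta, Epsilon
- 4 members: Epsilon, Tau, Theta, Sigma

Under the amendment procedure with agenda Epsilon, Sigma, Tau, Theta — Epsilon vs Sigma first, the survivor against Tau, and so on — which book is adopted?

Round 1: Epsilon vs Sigma — 4–7, Sigma advances.
Round 2: Sigma vs Tau — 2–9, Tau advances.
Round 3: Tau vs Theta — 10–1, Tau advances.
The agenda winner is Tau.

Tau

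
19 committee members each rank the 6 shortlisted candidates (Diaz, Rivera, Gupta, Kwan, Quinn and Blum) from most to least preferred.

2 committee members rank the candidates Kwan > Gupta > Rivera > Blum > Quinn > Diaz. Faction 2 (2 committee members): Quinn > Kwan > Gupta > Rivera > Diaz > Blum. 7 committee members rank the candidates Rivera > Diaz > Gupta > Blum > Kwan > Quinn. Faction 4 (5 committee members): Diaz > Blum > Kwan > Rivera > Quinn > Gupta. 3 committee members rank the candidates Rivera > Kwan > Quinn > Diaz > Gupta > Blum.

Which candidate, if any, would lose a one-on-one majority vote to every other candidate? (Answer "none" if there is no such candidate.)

none

Head-to-head results (19 committee members):
Diaz vs Rivera: Diaz preferred on 5 ballots; Rivera wins 14–5.
Diaz–Gupta: Diaz 15–4.
Diaz vs Kwan: Diaz, 12–7.
Diaz vs Quinn: Diaz preferred on 7+5 = 12 ballots; Diaz wins 12–7.
Diaz vs Blum: 2+7+5+3 = 17 for Diaz, 2 for Blum — Diaz by 17–2.
Rivera vs Gupta: Rivera is ranked higher on 7+5+3 = 15 ballots, Gupta on 4. Rivera wins 15–4.
Rivera vs Kwan: 7+3 = 10 for Rivera, 9 for Kwan — Rivera by 10–9.
Rivera vs Quinn: Rivera wins 17–2.
Rivera vs Blum: 2+2+7+3 = 14 for Rivera, 5 for Blum — Rivera by 14–5.
Gupta vs Kwan: 7 for Gupta, 12 for Kwan — Kwan by 12–7.
Gupta vs Quinn: Quinn wins 10–9.
Gupta vs Blum: 14 to 5, Gupta.
Kwan vs Quinn: Kwan wins 17–2.
Kwan–Blum: Blum 12–7.
Quinn vs Blum: Quinn preferred on 2+3 = 5 ballots; Blum wins 14–5.
No candidate is winless: Diaz beats Gupta; Rivera beats Diaz; Gupta beats Blum; Kwan beats Gupta; Quinn beats Gupta; Blum beats Kwan. There is no Condorcet loser.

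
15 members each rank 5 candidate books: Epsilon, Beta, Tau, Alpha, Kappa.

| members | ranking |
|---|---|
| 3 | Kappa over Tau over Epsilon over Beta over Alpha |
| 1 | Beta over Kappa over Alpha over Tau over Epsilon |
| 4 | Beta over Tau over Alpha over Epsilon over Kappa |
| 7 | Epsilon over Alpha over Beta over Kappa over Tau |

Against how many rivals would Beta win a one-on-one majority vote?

3

Beta against each rival (15 members):
Beta–Epsilon: Epsilon 10–5.
Beta vs Tau: Beta preferred on 1+4+7 = 12 ballots; Beta wins 12–3.
Beta–Alpha: Beta 8–7.
Beta–Kappa: Beta 12–3.
Beta beats Tau, Alpha, Kappa; loses to Epsilon — 3 pairwise wins.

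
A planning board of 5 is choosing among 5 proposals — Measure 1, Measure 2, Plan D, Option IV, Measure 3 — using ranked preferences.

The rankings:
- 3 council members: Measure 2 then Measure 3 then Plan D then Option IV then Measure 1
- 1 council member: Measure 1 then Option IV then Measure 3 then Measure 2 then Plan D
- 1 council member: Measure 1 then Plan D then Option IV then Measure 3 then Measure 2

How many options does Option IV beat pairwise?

Option IV against each rival (5 council members):
Option IV vs Measure 1: Option IV is ranked higher on 3 ballots, Measure 1 on 2. Option IV wins 3–2.
Option IV vs Measure 2: Option IV preferred on 1+1 = 2 ballots; Measure 2 wins 3–2.
Option IV vs Plan D: Option IV is ranked higher on 1 ballot, Plan D on 4. Plan D wins 4–1.
Option IV vs Measure 3: Measure 3, 3–2.
Option IV beats Measure 1; loses to Measure 2, Plan D, Measure 3 — 1 pairwise win.

1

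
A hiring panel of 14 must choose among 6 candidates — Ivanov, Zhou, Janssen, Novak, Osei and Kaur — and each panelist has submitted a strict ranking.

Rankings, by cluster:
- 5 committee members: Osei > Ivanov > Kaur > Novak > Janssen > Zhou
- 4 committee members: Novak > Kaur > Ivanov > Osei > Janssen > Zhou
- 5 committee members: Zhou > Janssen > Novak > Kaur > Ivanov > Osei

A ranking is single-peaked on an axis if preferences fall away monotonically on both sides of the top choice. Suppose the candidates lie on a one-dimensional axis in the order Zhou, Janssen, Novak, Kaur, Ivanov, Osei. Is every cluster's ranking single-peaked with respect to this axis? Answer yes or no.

Axis positions: Zhou=1, Janssen=2, Novak=3, Kaur=4, Ivanov=5, Osei=6.
Cluster 1 (peak Osei at position 6): ranking walks positions 6-5-4-3-2-1, expanding outward from the peak — single-peaked.
Cluster 2 (peak Novak at position 3): ranking walks positions 3-4-5-6-2-1, expanding outward from the peak — single-peaked.
Cluster 3 (peak Zhou at position 1): ranking walks positions 1-2-3-4-5-6, expanding outward from the peak — single-peaked.
Every ranking is single-peaked on this axis.

yes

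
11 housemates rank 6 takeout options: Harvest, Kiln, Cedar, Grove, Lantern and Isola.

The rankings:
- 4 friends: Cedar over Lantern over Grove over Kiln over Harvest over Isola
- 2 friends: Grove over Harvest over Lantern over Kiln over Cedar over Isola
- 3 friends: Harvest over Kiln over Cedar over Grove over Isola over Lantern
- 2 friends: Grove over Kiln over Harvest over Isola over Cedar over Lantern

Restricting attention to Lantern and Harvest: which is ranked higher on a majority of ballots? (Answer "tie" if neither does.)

Ballots ranking Lantern above Harvest: 4.
Ballots ranking Harvest above Lantern: 11 − 4 = 7.
Harvest wins the head-to-head 7–4.

Harvest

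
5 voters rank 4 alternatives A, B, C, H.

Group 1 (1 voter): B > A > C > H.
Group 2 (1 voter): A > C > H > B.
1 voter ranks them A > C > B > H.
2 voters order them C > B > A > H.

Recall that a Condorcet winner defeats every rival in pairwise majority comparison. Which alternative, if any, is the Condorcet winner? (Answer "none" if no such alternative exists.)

none

Check each pair by majority over 5 ballots:
A vs B: B wins 3–2.
A vs C: A preferred on 1+1+1 = 3 ballots; A wins 3–2.
A vs H: A wins 5–0.
B vs C: C, 4–1.
B–H: B 4–1.
C–H: C 5–0.
Every alternative loses at least once (A loses to B; B loses to C; C loses to A; H loses to A). The majority relation contains the cycle A beats C beats B beats A, so there is no Condorcet winner.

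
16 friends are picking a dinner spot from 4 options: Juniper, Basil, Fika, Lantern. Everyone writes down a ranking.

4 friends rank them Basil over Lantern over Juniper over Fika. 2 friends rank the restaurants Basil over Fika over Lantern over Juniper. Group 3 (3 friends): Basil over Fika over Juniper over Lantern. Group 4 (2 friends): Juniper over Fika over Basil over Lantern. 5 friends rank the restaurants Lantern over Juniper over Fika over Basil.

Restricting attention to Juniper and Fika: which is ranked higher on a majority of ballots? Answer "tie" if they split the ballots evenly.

Ballots ranking Juniper above Fika: 4 + 2 + 5 = 11.
Ballots ranking Fika above Juniper: 16 − 11 = 5.
Juniper wins the head-to-head 11–5.

Juniper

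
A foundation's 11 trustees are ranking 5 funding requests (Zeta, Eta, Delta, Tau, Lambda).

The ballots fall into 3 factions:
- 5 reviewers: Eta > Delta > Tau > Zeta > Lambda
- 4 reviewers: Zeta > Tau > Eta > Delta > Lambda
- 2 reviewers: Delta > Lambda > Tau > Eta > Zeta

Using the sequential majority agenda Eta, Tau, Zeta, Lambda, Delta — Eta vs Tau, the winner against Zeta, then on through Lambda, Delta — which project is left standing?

Delta

Round 1: Eta vs Tau — 5–6, Tau advances.
Round 2: Tau vs Zeta — 7–4, Tau advances.
Round 3: Tau vs Lambda — 9–2, Tau advances.
Round 4: Tau vs Delta — 4–7, Delta advances.
Delta survives the agenda.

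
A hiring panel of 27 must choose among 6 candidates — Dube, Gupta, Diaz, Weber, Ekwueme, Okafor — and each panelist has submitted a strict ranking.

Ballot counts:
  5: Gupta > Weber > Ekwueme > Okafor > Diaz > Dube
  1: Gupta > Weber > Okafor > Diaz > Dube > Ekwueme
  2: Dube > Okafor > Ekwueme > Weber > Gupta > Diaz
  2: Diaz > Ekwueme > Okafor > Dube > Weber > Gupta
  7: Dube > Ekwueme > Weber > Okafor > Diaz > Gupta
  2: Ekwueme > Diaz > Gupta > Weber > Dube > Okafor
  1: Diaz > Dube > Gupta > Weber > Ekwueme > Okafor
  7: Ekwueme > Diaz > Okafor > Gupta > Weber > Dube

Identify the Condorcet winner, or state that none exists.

Head-to-head results (27 committee members):
Dube vs Gupta: Dube preferred on 2+2+7+1 = 12 ballots; Gupta wins 15–12.
Dube vs Diaz: Dube preferred on 2+7 = 9 ballots; Diaz wins 18–9.
Dube vs Weber: Dube preferred on 2+2+7+1 = 12 ballots; Weber wins 15–12.
Dube vs Ekwueme: 1+2+7+1 = 11 for Dube, 16 for Ekwueme — Ekwueme by 16–11.
Dube vs Okafor: 2+7+2+1 = 12 for Dube, 15 for Okafor — Okafor by 15–12.
Gupta vs Diaz: 5+1+2 = 8 for Gupta, 19 for Diaz — Diaz by 19–8.
Gupta vs Weber: 5+1+2+1+7 = 16 for Gupta, 11 for Weber — Gupta by 16–11.
Gupta vs Ekwueme: Gupta preferred on 5+1+1 = 7 ballots; Ekwueme wins 20–7.
Gupta vs Okafor: 9 to 18, Okafor.
Diaz vs Weber: 12 to 15, Weber.
Diaz vs Ekwueme: Diaz preferred on 1+2+1 = 4 ballots; Ekwueme wins 23–4.
Diaz vs Okafor: 12 to 15, Okafor.
Weber vs Ekwueme: Weber is ranked higher on 5+1+1 = 7 ballots, Ekwueme on 20. Ekwueme wins 20–7.
Weber vs Okafor: Weber preferred on 5+1+7+2+1 = 16 ballots; Weber wins 16–11.
Ekwueme vs Okafor: Ekwueme preferred on 5+2+7+2+1+7 = 24 ballots; Ekwueme wins 24–3.
Ekwueme beats each of Dube, Gupta, Diaz, Weber, Okafor — Ekwueme is the Condorcet winner.

Ekwueme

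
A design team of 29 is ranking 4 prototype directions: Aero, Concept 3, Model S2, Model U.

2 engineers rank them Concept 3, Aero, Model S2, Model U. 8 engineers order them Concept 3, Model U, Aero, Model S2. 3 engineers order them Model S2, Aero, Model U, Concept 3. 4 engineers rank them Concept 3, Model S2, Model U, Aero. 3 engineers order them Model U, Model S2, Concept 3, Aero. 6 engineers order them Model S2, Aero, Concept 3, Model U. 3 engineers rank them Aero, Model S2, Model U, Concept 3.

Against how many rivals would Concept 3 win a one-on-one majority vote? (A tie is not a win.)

Concept 3 against each rival (29 engineers):
Concept 3 vs Aero: Concept 3, 17–12.
Concept 3–Model S2: Model S2 15–14.
Concept 3 vs Model U: 2+8+4+6 = 20 for Concept 3, 9 for Model U — Concept 3 by 20–9.
Concept 3 beats Aero, Model U; loses to Model S2 — 2 pairwise wins.

2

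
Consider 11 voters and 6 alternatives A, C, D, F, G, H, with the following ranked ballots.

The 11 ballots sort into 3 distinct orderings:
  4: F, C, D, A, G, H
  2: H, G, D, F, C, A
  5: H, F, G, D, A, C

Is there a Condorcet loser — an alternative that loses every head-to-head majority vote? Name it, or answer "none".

Head-to-head results (11 voters):
A vs C: C wins 6–5.
A–D: D 11–0.
A vs F: F, 11–0.
A vs G: G, 7–4.
A–H: H 7–4.
C vs D: C preferred on 4 ballots; D wins 7–4.
C vs F: 0 to 11, F.
C vs G: 4 for C, 7 for G — G by 7–4.
C vs H: H wins 7–4.
D vs F: F wins 9–2.
D vs G: G, 7–4.
D vs H: D preferred on 4 ballots; H wins 7–4.
F vs G: F is ranked higher on 4+5 = 9 ballots, G on 2. F wins 9–2.
F vs H: H, 7–4.
G vs H: 4 to 7, H.
A is beaten in every head-to-head and is the Condorcet loser.

A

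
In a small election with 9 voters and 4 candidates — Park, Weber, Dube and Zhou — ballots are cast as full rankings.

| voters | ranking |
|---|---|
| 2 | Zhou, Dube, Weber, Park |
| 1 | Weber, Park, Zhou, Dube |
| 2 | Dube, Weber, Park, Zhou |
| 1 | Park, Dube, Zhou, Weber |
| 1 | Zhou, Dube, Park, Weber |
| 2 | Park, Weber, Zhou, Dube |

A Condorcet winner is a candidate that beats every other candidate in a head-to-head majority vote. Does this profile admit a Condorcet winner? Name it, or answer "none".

Head-to-head results (9 voters):
Park vs Weber: Weber, 5–4.
Park vs Dube: Dube, 5–4.
Park vs Zhou: Park wins 6–3.
Weber vs Dube: Dube wins 6–3.
Weber vs Zhou: Weber, 5–4.
Dube vs Zhou: Zhou, 6–3.
Each candidate drops at least one matchup (Park loses to Weber; Weber loses to Dube; Dube loses to Zhou; Zhou loses to Park); the cycle Park beats Zhou beats Dube beats Park rules out a Condorcet winner.

none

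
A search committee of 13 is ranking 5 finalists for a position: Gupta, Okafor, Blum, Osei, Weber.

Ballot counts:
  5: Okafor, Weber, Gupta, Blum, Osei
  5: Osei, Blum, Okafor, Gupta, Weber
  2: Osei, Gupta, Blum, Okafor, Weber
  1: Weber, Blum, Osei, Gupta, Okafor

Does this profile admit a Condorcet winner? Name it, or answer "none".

Osei

Pairwise majorities:
Gupta vs Okafor: Gupta preferred on 2+1 = 3 ballots; Okafor wins 10–3.
Gupta vs Blum: Gupta is ranked higher on 5+2 = 7 ballots, Blum on 6. Gupta wins 7–6.
Gupta vs Osei: 5 for Gupta, 8 for Osei — Osei by 8–5.
Gupta vs Weber: Gupta is ranked higher on 5+2 = 7 ballots, Weber on 6. Gupta wins 7–6.
Okafor vs Blum: 5 to 8, Blum.
Okafor vs Osei: Okafor preferred on 5 ballots; Osei wins 8–5.
Okafor vs Weber: 12 to 1, Okafor.
Blum vs Osei: 5+1 = 6 for Blum, 7 for Osei — Osei by 7–6.
Blum vs Weber: 7 to 6, Blum.
Osei vs Weber: 7 to 6, Osei.
Osei beats each of Gupta, Okafor, Blum, Weber — Osei is the Condorcet winner.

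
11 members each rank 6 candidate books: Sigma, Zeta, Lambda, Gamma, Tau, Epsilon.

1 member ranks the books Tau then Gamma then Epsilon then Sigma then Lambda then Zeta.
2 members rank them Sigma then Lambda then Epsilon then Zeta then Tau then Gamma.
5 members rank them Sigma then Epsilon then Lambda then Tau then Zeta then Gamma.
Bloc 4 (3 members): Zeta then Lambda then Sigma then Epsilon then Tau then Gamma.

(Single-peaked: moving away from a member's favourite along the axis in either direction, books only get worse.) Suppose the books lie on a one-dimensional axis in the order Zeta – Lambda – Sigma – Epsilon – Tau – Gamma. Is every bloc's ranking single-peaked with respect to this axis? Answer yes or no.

Axis positions: Zeta=1, Lambda=2, Sigma=3, Epsilon=4, Tau=5, Gamma=6.
Bloc 1 (peak Tau at position 5): ranking walks positions 5-6-4-3-2-1, expanding outward from the peak — single-peaked.
Bloc 2 (peak Sigma at position 3): ranking walks positions 3-2-4-1-5-6, expanding outward from the peak — single-peaked.
Bloc 3 (peak Sigma at position 3): ranking walks positions 3-4-2-5-1-6, expanding outward from the peak — single-peaked.
Bloc 4 (peak Zeta at position 1): ranking walks positions 1-2-3-4-5-6, expanding outward from the peak — single-peaked.
Every ranking is single-peaked on this axis.

yes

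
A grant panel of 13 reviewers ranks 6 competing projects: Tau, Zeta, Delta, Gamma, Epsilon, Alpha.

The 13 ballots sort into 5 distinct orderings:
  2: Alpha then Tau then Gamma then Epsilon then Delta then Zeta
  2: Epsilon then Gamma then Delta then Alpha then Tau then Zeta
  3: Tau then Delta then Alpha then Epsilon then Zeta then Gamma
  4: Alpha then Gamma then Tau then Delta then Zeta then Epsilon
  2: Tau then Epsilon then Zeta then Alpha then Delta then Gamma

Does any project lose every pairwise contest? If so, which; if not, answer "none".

Zeta

Head-to-head results (13 reviewers):
Tau–Zeta: Tau 13–0.
Tau–Delta: Tau 11–2.
Tau vs Gamma: Tau, 7–6.
Tau vs Epsilon: Tau wins 11–2.
Tau vs Alpha: Tau is ranked higher on 3+2 = 5 ballots, Alpha on 8. Alpha wins 8–5.
Zeta vs Delta: 2 for Zeta, 11 for Delta — Delta by 11–2.
Zeta vs Gamma: Zeta is ranked higher on 3+2 = 5 ballots, Gamma on 8. Gamma wins 8–5.
Zeta–Epsilon: Epsilon 9–4.
Zeta vs Alpha: Zeta preferred on 2 ballots; Alpha wins 11–2.
Delta vs Gamma: Gamma wins 8–5.
Delta vs Epsilon: Delta wins 7–6.
Delta vs Alpha: Alpha wins 8–5.
Gamma vs Epsilon: Gamma is ranked higher on 2+4 = 6 ballots, Epsilon on 7. Epsilon wins 7–6.
Gamma–Alpha: Alpha 11–2.
Epsilon vs Alpha: Alpha, 9–4.
Zeta loses to every other project — it is the Condorcet loser.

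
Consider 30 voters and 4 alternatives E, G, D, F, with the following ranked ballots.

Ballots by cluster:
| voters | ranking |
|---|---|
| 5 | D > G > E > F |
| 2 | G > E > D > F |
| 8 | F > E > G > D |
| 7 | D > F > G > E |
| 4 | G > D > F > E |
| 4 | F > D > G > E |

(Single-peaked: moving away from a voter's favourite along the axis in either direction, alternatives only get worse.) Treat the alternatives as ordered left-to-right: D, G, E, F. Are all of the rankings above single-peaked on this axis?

Axis positions: D=1, G=2, E=3, F=4.
Cluster 1 (peak D at position 1): ranking walks positions 1-2-3-4, expanding outward from the peak — single-peaked.
Cluster 2 (peak G at position 2): ranking walks positions 2-3-1-4, expanding outward from the peak — single-peaked.
Cluster 3 (peak F at position 4): ranking walks positions 4-3-2-1, expanding outward from the peak — single-peaked.
Cluster 4: ranking walks positions 1-4-2-3; F is ranked above G even though G lies between F and the peak D on the axis — preferences dip and rise again. Not single-peaked.
Cluster 5: ranking walks positions 2-1-4-3; F is ranked above E even though E lies between F and the peak G on the axis — preferences dip and rise again. Not single-peaked.
Cluster 6: ranking walks positions 4-1-2-3; D is ranked above E even though E lies between D and the peak F on the axis — preferences dip and rise again. Not single-peaked.
Cluster 4 violates single-peakedness, so the profile is not single-peaked on this axis.

no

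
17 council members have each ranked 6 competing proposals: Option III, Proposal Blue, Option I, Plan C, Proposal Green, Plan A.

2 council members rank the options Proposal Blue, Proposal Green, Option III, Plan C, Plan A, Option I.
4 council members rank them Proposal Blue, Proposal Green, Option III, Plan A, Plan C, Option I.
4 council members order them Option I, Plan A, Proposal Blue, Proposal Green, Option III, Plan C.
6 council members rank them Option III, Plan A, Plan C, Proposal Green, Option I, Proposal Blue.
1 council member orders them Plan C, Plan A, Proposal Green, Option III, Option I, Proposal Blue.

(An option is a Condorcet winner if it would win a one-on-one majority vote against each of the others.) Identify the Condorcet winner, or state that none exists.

Check each pair by majority over 17 ballots:
Option III vs Proposal Blue: Proposal Blue, 10–7.
Option III vs Option I: Option III, 13–4.
Option III–Plan C: Option III 16–1.
Option III–Proposal Green: Proposal Green 11–6.
Option III vs Plan A: Option III, 12–5.
Proposal Blue vs Option I: Option I, 11–6.
Proposal Blue vs Plan C: Proposal Blue, 10–7.
Proposal Blue–Proposal Green: Proposal Blue 10–7.
Proposal Blue–Plan A: Plan A 11–6.
Option I vs Plan C: Plan C, 13–4.
Option I vs Proposal Green: Proposal Green wins 13–4.
Option I vs Plan A: Plan A wins 13–4.
Plan C–Proposal Green: Proposal Green 10–7.
Plan C vs Plan A: Plan A wins 14–3.
Proposal Green vs Plan A: Plan A wins 11–6.
Every option loses at least once (Option III loses to Proposal Blue; Proposal Blue loses to Option I; Option I loses to Option III; Plan C loses to Option III; Proposal Green loses to Proposal Blue; Plan A loses to Option III). The majority relation contains the cycle Option III > Option I > Proposal Blue > Option III, so there is no Condorcet winner.

none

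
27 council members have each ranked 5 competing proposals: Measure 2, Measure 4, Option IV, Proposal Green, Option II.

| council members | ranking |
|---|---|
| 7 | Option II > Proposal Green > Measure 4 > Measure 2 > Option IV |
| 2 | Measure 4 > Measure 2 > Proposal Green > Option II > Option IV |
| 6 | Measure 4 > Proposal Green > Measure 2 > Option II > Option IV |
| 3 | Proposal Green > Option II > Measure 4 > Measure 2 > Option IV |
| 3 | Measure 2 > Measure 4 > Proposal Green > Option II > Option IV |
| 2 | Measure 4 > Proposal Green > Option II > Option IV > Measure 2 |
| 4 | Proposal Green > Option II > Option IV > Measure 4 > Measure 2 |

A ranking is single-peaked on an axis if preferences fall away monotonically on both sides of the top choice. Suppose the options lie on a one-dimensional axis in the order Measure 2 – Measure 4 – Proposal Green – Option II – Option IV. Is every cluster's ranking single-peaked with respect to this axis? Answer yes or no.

yes

Axis positions: Measure 2=1, Measure 4=2, Proposal Green=3, Option II=4, Option IV=5.
Cluster 1 (peak Option II at position 4): ranking walks positions 4-3-2-1-5, expanding outward from the peak — single-peaked.
Cluster 2 (peak Measure 4 at position 2): ranking walks positions 2-1-3-4-5, expanding outward from the peak — single-peaked.
Cluster 3 (peak Measure 4 at position 2): ranking walks positions 2-3-1-4-5, expanding outward from the peak — single-peaked.
Cluster 4 (peak Proposal Green at position 3): ranking walks positions 3-4-2-1-5, expanding outward from the peak — single-peaked.
Cluster 5 (peak Measure 2 at position 1): ranking walks positions 1-2-3-4-5, expanding outward from the peak — single-peaked.
Cluster 6 (peak Measure 4 at position 2): ranking walks positions 2-3-4-5-1, expanding outward from the peak — single-peaked.
Cluster 7 (peak Proposal Green at position 3): ranking walks positions 3-4-5-2-1, expanding outward from the peak — single-peaked.
Every ranking is single-peaked on this axis.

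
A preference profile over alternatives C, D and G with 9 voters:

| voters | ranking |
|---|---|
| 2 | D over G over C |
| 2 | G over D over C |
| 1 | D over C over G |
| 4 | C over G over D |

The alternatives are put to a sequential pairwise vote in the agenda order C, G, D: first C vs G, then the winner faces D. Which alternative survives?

Round 1: C vs G — 5–4, C advances.
Round 2: C vs D — 4–5, D advances.
D survives the agenda.

D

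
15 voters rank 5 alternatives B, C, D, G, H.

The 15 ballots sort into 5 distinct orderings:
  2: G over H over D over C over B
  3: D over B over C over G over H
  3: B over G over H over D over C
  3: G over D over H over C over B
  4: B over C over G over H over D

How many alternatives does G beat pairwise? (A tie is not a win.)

G against each rival (15 voters):
G vs B: 5 to 10, B.
G vs C: G wins 8–7.
G–D: G 12–3.
G vs H: G, 15–0.
G beats C, D, H; loses to B — 3 pairwise wins.

3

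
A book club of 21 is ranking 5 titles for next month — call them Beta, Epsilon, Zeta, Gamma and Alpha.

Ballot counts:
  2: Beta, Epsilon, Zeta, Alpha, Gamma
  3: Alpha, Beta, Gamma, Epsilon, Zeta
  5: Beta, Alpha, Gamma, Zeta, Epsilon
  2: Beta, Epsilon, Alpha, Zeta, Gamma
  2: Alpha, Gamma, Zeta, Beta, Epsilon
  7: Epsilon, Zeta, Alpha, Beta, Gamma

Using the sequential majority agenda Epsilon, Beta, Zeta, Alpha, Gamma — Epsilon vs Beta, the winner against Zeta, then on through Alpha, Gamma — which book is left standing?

Round 1: Epsilon vs Beta — 7–14, Beta advances.
Round 2: Beta vs Zeta — 12–9, Beta advances.
Round 3: Beta vs Alpha — 9–12, Alpha advances.
Round 4: Alpha vs Gamma — 21–0, Alpha advances.
Alpha survives the agenda.

Alpha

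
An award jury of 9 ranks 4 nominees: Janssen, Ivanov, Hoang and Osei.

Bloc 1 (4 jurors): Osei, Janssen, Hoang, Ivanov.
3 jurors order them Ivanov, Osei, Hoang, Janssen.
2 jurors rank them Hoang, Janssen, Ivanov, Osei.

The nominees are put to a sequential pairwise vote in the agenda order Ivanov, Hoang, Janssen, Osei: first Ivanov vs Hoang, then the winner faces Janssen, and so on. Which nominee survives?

Osei

Round 1: Ivanov vs Hoang — 3–6, Hoang advances.
Round 2: Hoang vs Janssen — 5–4, Hoang advances.
Round 3: Hoang vs Osei — 2–7, Osei advances.
The agenda winner is Osei.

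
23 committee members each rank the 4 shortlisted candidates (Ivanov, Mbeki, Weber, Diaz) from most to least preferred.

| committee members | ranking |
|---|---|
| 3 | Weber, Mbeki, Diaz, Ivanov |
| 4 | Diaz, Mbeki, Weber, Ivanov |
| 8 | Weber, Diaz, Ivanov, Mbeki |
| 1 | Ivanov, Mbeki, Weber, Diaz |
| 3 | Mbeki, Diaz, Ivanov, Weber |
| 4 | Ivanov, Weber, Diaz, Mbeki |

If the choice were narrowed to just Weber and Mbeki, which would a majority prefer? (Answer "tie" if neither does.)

Weber

Ballots ranking Weber above Mbeki: 3 + 8 + 4 = 15.
Ballots ranking Mbeki above Weber: 23 − 15 = 8.
Weber wins the head-to-head 15–8.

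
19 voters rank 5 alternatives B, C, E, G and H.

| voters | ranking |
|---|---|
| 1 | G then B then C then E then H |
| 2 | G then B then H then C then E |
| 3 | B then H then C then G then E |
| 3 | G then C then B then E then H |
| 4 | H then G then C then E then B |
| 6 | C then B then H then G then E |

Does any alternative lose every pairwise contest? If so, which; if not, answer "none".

E

Head-to-head results (19 voters):
B vs C: B preferred on 1+2+3 = 6 ballots; C wins 13–6.
B vs E: B wins 15–4.
B vs G: 9 to 10, G.
B–H: B 15–4.
C vs E: 1+2+3+3+4+6 = 19 for C, 0 for E — C by 19–0.
C vs G: 3+6 = 9 for C, 10 for G — G by 10–9.
C vs H: 1+3+6 = 10 for C, 9 for H — C by 10–9.
E vs G: E preferred on 0 ballots; G wins 19–0.
E vs H: E preferred on 1+3 = 4 ballots; H wins 15–4.
G vs H: G preferred on 1+2+3 = 6 ballots; H wins 13–6.
E loses to every other alternative — it is the Condorcet loser.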